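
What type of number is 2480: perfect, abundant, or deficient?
abundant

Proper divisors of 2480: sum = 1 + 2 + 4 + 5 + 8 + 10 + 16 + 20 + ... + 310 + 496 + 620 + 1240 (19 divisors) = 3472
Since 3472 > 2480, 2480 is abundant.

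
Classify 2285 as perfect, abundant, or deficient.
deficient

Proper divisors of 2285: sum = 1 + 5 + 457 = 463
Since 463 < 2285, 2285 is deficient.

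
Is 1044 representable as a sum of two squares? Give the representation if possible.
12² + 30² (a=12, b=30)

Factorization: 1044 = 2^2 × 3^2 × 29
By Fermat: n is sum of two squares iff every prime p ≡ 3 (mod 4) appears to even power.
All primes ≡ 3 (mod 4) appear to even power.
Search a = 0, 1, 2, … for 1044 - a² a perfect square: first hit at a = 12: 1044 - 144 = 900 = 30².
1044 = 12² + 30² = 144 + 900 ✓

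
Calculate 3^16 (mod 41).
1

Repeated squaring. Binary of 16 = 10000.
3^1 ≡ 3 (mod 41); 3^2 ≡ 9 (mod 41); 3^4 ≡ 40 (mod 41); 3^8 ≡ 1 (mod 41); 3^16 ≡ 1 (mod 41)
3^16 = 3^16 ≡ 1 (mod 41)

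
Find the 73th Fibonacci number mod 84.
13

Matrix identity: Q^n = [[F_(n+1), F_n], [F_n, F_(n-1)]] with Q = [[1,1],[1,0]].
n = 73 = 1001001₂. Square-and-multiply, entries mod 84:
Q^1 = [[1,1],[1,0]]
Q^2 = (Q^1)² = [[2,1],[1,1]]
Q^4 = (Q^2)² = [[5,3],[3,2]]
Q^9 = (Q^4)²·Q = [[55,34],[34,21]]
Q^18 = (Q^9)² = [[65,64],[64,1]]
Q^36 = (Q^18)² = [[5,24],[24,65]]
Q^73 = (Q^36)²·Q = [[13,13],[13,0]]
F_73 mod 84 = Q^73[0][1] = 13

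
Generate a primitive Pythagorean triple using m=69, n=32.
(3737, 4416, 5785)

Euclid's formula: a = m² - n², b = 2mn, c = m² + n²
m = 69, n = 32
a = 69² - 32² = 4761 - 1024 = 3737
b = 2 × 69 × 32 = 4416
c = 69² + 32² = 4761 + 1024 = 5785
Verification: 3737² + 4416² = 13965169 + 19501056 = 33466225 = 5785² ✓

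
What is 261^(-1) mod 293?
119

gcd(261, 293) = 1, so the inverse exists.
Extended Euclidean algorithm on (293, 261):
293 = 1 × 261 + 32  ⟹  32 = (1)·293 + (-1)·261
261 = 8 × 32 + 5  ⟹  5 = (-8)·293 + (9)·261
32 = 6 × 5 + 2  ⟹  2 = (49)·293 + (-55)·261
5 = 2 × 2 + 1  ⟹  1 = (-106)·293 + (119)·261
So (119)·261 ≡ 1 (mod 293), i.e. 261^(-1) ≡ 119 (mod 293).
Check: 261 × 119 = 31059 ≡ 1 (mod 293)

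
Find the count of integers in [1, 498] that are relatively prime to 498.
164

498 = 2 × 3 × 83
φ(n) = n × ∏(1 - 1/p) for each prime p dividing n
φ(498) = 498 × (1 - 1/2) × (1 - 1/3) × (1 - 1/83) = 164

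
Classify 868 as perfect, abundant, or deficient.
abundant

Proper divisors of 868: sum = 1 + 2 + 4 + 7 + 14 + 28 + 31 + 62 + 124 + 217 + 434 = 924
Since 924 > 868, 868 is abundant.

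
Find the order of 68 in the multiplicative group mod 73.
72

73 is prime, so ord(68) divides φ(73) = 72.
Divisors of 72: 1, 2, 3, 4, 6, 8, 9, 12, 18, 24, 36, 72.
Repeated squaring: 68^1 ≡ 68, 68^2 ≡ 25, 68^4 ≡ 41, 68^8 ≡ 2, 68^16 ≡ 4, 68^32 ≡ 16, 68^64 ≡ 37 (mod 73).
Test 68^d mod 73 for each divisor d in increasing order:
68^1 ≡ 68
68^2 ≡ 25
68^3 = 68^2·68^1 ≡ 21
68^4 ≡ 41
68^6 = 68^4·68^2 ≡ 3
68^8 ≡ 2
68^9 = 68^8·68^1 ≡ 63
68^12 = 68^8·68^4 ≡ 9
68^18 = 68^16·68^2 ≡ 27
68^24 = 68^16·68^8 ≡ 8
68^36 = 68^32·68^4 ≡ 72
68^72 = 68^64·68^8 ≡ 1  ← first divisor giving 1
The order is 72.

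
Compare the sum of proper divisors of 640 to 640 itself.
abundant

Proper divisors of 640: sum = 1 + 2 + 4 + 5 + 8 + 10 + 16 + 20 + 32 + 40 + 64 + 80 + 128 + 160 + 320 = 890
Since 890 > 640, 640 is abundant.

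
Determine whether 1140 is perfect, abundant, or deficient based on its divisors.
abundant

Proper divisors of 1140: sum = 1 + 2 + 3 + 4 + 5 + 6 + 10 + 12 + ... + 228 + 285 + 380 + 570 (23 divisors) = 2220
Since 2220 > 1140, 1140 is abundant.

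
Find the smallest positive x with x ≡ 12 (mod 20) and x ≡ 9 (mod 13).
152

Using Chinese Remainder Theorem:
M = 20 × 13 = 260
M1 = 13, M2 = 20
y1 = 13^(-1) mod 20 = 17
y2 = 20^(-1) mod 13 = 2
x = (12×13×17 + 9×20×2) mod 260 = 152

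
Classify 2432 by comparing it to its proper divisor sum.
abundant

Proper divisors of 2432: sum = 1 + 2 + 4 + 8 + 16 + 19 + 32 + 38 + 64 + 76 + 128 + 152 + 304 + 608 + 1216 = 2668
Since 2668 > 2432, 2432 is abundant.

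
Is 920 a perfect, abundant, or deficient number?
abundant

Proper divisors of 920: sum = 1 + 2 + 4 + 5 + 8 + 10 + 20 + 23 + 40 + 46 + 92 + 115 + 184 + 230 + 460 = 1240
Since 1240 > 920, 920 is abundant.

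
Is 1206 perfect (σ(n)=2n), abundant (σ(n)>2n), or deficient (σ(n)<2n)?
abundant

Proper divisors of 1206: sum = 1 + 2 + 3 + 6 + 9 + 18 + 67 + 134 + 201 + 402 + 603 = 1446
Since 1446 > 1206, 1206 is abundant.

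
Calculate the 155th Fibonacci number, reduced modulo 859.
1

Matrix identity: Q^n = [[F_(n+1), F_n], [F_n, F_(n-1)]] with Q = [[1,1],[1,0]].
n = 155 = 10011011₂. Square-and-multiply, entries mod 859:
Q^1 = [[1,1],[1,0]]
Q^2 = (Q^1)² = [[2,1],[1,1]]
Q^4 = (Q^2)² = [[5,3],[3,2]]
Q^9 = (Q^4)²·Q = [[55,34],[34,21]]
Q^19 = (Q^9)²·Q = [[752,745],[745,7]]
Q^38 = (Q^19)² = [[393,233],[233,160]]
Q^77 = (Q^38)²·Q = [[0,1],[1,858]]
Q^155 = (Q^77)²·Q = [[0,1],[1,858]]
F_155 mod 859 = Q^155[0][1] = 1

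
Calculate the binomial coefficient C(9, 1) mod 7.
2

Using Lucas' theorem:
Write n=9 and k=1 in base 7:
n in base 7: [1, 2]
k in base 7: [0, 1]
C(9,1) mod 7 = ∏ C(n_i, k_i) mod 7
Digit binomials (mod 7): C(1,0) = 1; C(2,1) = 2
Product: 1 × 2 = 2 ≡ 2 (mod 7)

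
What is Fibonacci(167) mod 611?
248

Matrix identity: Q^n = [[F_(n+1), F_n], [F_n, F_(n-1)]] with Q = [[1,1],[1,0]].
n = 167 = 10100111₂. Square-and-multiply, entries mod 611:
Q^1 = [[1,1],[1,0]]
Q^2 = (Q^1)² = [[2,1],[1,1]]
Q^5 = (Q^2)²·Q = [[8,5],[5,3]]
Q^10 = (Q^5)² = [[89,55],[55,34]]
Q^20 = (Q^10)² = [[559,44],[44,515]]
Q^41 = (Q^20)²·Q = [[572,363],[363,209]]
Q^83 = (Q^41)²·Q = [[91,92],[92,610]]
Q^167 = (Q^83)²·Q = [[585,248],[248,337]]
F_167 mod 611 = Q^167[0][1] = 248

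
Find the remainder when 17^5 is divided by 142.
141

Repeated squaring. Binary of 5 = 101.
17^1 ≡ 17 (mod 142); 17^2 ≡ 5 (mod 142); 17^4 ≡ 25 (mod 142)
17^5 = 17^1 × 17^4 ≡ 141 (mod 142)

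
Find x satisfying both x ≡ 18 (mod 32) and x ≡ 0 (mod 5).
50

Using Chinese Remainder Theorem:
M = 32 × 5 = 160
M1 = 5, M2 = 32
y1 = 5^(-1) mod 32 = 13
y2 = 32^(-1) mod 5 = 3
x = (18×5×13 + 0×32×3) mod 160 = 50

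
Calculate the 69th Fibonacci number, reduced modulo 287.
89

Matrix identity: Q^n = [[F_(n+1), F_n], [F_n, F_(n-1)]] with Q = [[1,1],[1,0]].
n = 69 = 1000101₂. Square-and-multiply, entries mod 287:
Q^1 = [[1,1],[1,0]]
Q^2 = (Q^1)² = [[2,1],[1,1]]
Q^4 = (Q^2)² = [[5,3],[3,2]]
Q^8 = (Q^4)² = [[34,21],[21,13]]
Q^17 = (Q^8)²·Q = [[1,162],[162,126]]
Q^34 = (Q^17)² = [[128,197],[197,218]]
Q^69 = (Q^34)²·Q = [[232,89],[89,143]]
F_69 mod 287 = Q^69[0][1] = 89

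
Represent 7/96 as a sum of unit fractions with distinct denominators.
1/14 + 1/672

Greedy algorithm:
7/96: ceiling(96/7) = 14, use 1/14
1/672: ceiling(672/1) = 672, use 1/672
Result: 7/96 = 1/14 + 1/672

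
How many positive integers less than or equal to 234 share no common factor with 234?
72

234 = 2 × 3^2 × 13
φ(n) = n × ∏(1 - 1/p) for each prime p dividing n
φ(234) = 234 × (1 - 1/2) × (1 - 1/3) × (1 - 1/13) = 72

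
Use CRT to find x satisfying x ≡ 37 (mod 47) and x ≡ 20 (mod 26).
930

Using Chinese Remainder Theorem:
M = 47 × 26 = 1222
M1 = 26, M2 = 47
y1 = 26^(-1) mod 47 = 38
y2 = 47^(-1) mod 26 = 5
x = (37×26×38 + 20×47×5) mod 1222 = 930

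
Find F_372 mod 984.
144

Matrix identity: Q^n = [[F_(n+1), F_n], [F_n, F_(n-1)]] with Q = [[1,1],[1,0]].
n = 372 = 101110100₂. Square-and-multiply, entries mod 984:
Q^1 = [[1,1],[1,0]]
Q^2 = (Q^1)² = [[2,1],[1,1]]
Q^5 = (Q^2)²·Q = [[8,5],[5,3]]
Q^11 = (Q^5)²·Q = [[144,89],[89,55]]
Q^23 = (Q^11)²·Q = [[120,121],[121,983]]
Q^46 = (Q^23)² = [[505,623],[623,866]]
Q^93 = (Q^46)²·Q = [[623,602],[602,21]]
Q^186 = (Q^93)² = [[725,976],[976,733]]
Q^372 = (Q^186)² = [[233,144],[144,89]]
F_372 mod 984 = Q^372[0][1] = 144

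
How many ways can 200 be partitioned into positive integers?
3972999029388

p(n) counts ways to write n as a sum of positive integers (order ignored).
Euler's pentagonal recurrence: p(k) = p(k-1) + p(k-2) - p(k-5) - p(k-7) + p(k-12) + p(k-15) - ... (offsets j(3j∓1)/2, signs ++--, p(0)=1, p(<0)=0).
DP table for k = 0..199: p(0)=1, p(1)=1, p(2)=2, p(3)=3, p(4)=5, p(5)=7, p(6)=11, p(7)=15, p(8)=22, p(9)=30, p(10)=42, p(11)=56, p(12)=77, p(13)=101, p(14)=135, p(15)=176, p(16)=231, p(17)=297, p(18)=385, p(19)=490, p(20)=627, p(21)=792, p(22)=1002, p(23)=1255, p(24)=1575, p(25)=1958, p(26)=2436, p(27)=3010, p(28)=3718, p(29)=4565, p(30)=5604, p(31)=6842, p(32)=8349, p(33)=10143, p(34)=12310, p(35)=14883, p(36)=17977, p(37)=21637, p(38)=26015, p(39)=31185, p(40)=37338, p(41)=44583, p(42)=53174, p(43)=63261, p(44)=75175, p(45)=89134, p(46)=105558, p(47)=124754, p(48)=147273, p(49)=173525, p(50)=204226, p(51)=239943, p(52)=281589, p(53)=329931, p(54)=386155, p(55)=451276, p(56)=526823, p(57)=614154, p(58)=715220, p(59)=831820, p(60)=966467, p(61)=1121505, p(62)=1300156, p(63)=1505499, p(64)=1741630, p(65)=2012558, p(66)=2323520, p(67)=2679689, p(68)=3087735, p(69)=3554345, p(70)=4087968, p(71)=4697205, p(72)=5392783, p(73)=6185689, p(74)=7089500, p(75)=8118264, p(76)=9289091, p(77)=10619863, p(78)=12132164, p(79)=13848650, p(80)=15796476, p(81)=18004327, p(82)=20506255, p(83)=23338469, p(84)=26543660, p(85)=30167357, p(86)=34262962, p(87)=38887673, p(88)=44108109, p(89)=49995925, p(90)=56634173, p(91)=64112359, p(92)=72533807, p(93)=82010177, p(94)=92669720, p(95)=104651419, p(96)=118114304, p(97)=133230930, p(98)=150198136, p(99)=169229875, p(100)=190569292, p(101)=214481126, p(102)=241265379, p(103)=271248950, p(104)=304801365, p(105)=342325709, p(106)=384276336, p(107)=431149389, p(108)=483502844, p(109)=541946240, p(110)=607163746, p(111)=679903203, p(112)=761002156, p(113)=851376628, p(114)=952050665, p(115)=1064144451, p(116)=1188908248, p(117)=1327710076, p(118)=1482074143, p(119)=1653668665, p(120)=1844349560, p(121)=2056148051, p(122)=2291320912, p(123)=2552338241, p(124)=2841940500, p(125)=3163127352, p(126)=3519222692, p(127)=3913864295, p(128)=4351078600, p(129)=4835271870, p(130)=5371315400, p(131)=5964539504, p(132)=6620830889, p(133)=7346629512, p(134)=8149040695, p(135)=9035836076, p(136)=10015581680, p(137)=11097645016, p(138)=12292341831, p(139)=13610949895, p(140)=15065878135, p(141)=16670689208, p(142)=18440293320, p(143)=20390982757, p(144)=22540654445, p(145)=24908858009, p(146)=27517052599, p(147)=30388671978, p(148)=33549419497, p(149)=37027355200, p(150)=40853235313, p(151)=45060624582, p(152)=49686288421, p(153)=54770336324, p(154)=60356673280, p(155)=66493182097, p(156)=73232243759, p(157)=80630964769, p(158)=88751778802, p(159)=97662728555, p(160)=107438159466, p(161)=118159068427, p(162)=129913904637, p(163)=142798995930, p(164)=156919475295, p(165)=172389800255, p(166)=189334822579, p(167)=207890420102, p(168)=228204732751, p(169)=250438925115, p(170)=274768617130, p(171)=301384802048, p(172)=330495499613, p(173)=362326859895, p(174)=397125074750, p(175)=435157697830, p(176)=476715857290, p(177)=522115831195, p(178)=571701605655, p(179)=625846753120, p(180)=684957390936, p(181)=749474411781, p(182)=819876908323, p(183)=896684817527, p(184)=980462880430, p(185)=1071823774337, p(186)=1171432692373, p(187)=1280011042268, p(188)=1398341745571, p(189)=1527273599625, p(190)=1667727404093, p(191)=1820701100652, p(192)=1987276856363, p(193)=2168627105469, p(194)=2366022741845, p(195)=2580840212973, p(196)=2814570987591, p(197)=3068829878530, p(198)=3345365983698, p(199)=3646072432125.
Final step: p(200) = p(199) + p(198) - p(195) - p(193) + p(188) + p(185) - p(178) - p(174) + p(165) + p(160) - p(149) - p(143) + p(130) + p(123) - p(108) - p(100) + p(83) + p(74) - p(55) - p(45) + p(24) + p(13)
= 3646072432125 + 3345365983698 - 2580840212973 - 2168627105469 + 1398341745571 + 1071823774337 - 571701605655 - 397125074750 + 172389800255 + 107438159466 - 37027355200 - 20390982757 + 5371315400 + 2552338241 - 483502844 - 190569292 + 23338469 + 7089500 - 451276 - 89134 + 1575 + 101
= 3972999029388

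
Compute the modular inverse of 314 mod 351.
332

gcd(314, 351) = 1, so the inverse exists.
Extended Euclidean algorithm on (351, 314):
351 = 1 × 314 + 37  ⟹  37 = (1)·351 + (-1)·314
314 = 8 × 37 + 18  ⟹  18 = (-8)·351 + (9)·314
37 = 2 × 18 + 1  ⟹  1 = (17)·351 + (-19)·314
So (-19)·314 ≡ 1 (mod 351), i.e. 314^(-1) ≡ -19 ≡ 332 (mod 351).
Check: 314 × 332 = 104248 ≡ 1 (mod 351)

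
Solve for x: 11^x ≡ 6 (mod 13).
11

Baby-step giant-step with step n = ⌈√13⌉ = 4.
Baby steps 11^j mod 13 (j:value) for j=0..3: 0:1, 1:11, 2:4, 3:5.
Giant-step multiplier: 11^(-4) ≡ 11^(12-4) = 11^8 ≡ 9 (mod 13).
Giant steps γ_i = 6·9^i mod 13: γ_0=6, γ_1=2, γ_2=5 (in table at j=3).
x = i·n + j = 2·4 + 3 = 11.
Check: 11^11 ≡ 6 (mod 13).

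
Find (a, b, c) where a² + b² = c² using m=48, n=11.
(2183, 1056, 2425)

Euclid's formula: a = m² - n², b = 2mn, c = m² + n²
m = 48, n = 11
a = 48² - 11² = 2304 - 121 = 2183
b = 2 × 48 × 11 = 1056
c = 48² + 11² = 2304 + 121 = 2425
Verification: 2183² + 1056² = 4765489 + 1115136 = 5880625 = 2425² ✓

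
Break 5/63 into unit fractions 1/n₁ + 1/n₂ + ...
1/13 + 1/410 + 1/335790

Greedy algorithm:
5/63: ceiling(63/5) = 13, use 1/13
2/819: ceiling(819/2) = 410, use 1/410
1/335790: ceiling(335790/1) = 335790, use 1/335790
Result: 5/63 = 1/13 + 1/410 + 1/335790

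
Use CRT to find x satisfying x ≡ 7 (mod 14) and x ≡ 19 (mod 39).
175

Using Chinese Remainder Theorem:
M = 14 × 39 = 546
M1 = 39, M2 = 14
y1 = 39^(-1) mod 14 = 9
y2 = 14^(-1) mod 39 = 14
x = (7×39×9 + 19×14×14) mod 546 = 175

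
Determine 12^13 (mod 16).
0

Repeated squaring. Binary of 13 = 1101.
12^1 ≡ 12 (mod 16); 12^2 ≡ 0 (mod 16); 12^4 ≡ 0 (mod 16); 12^8 ≡ 0 (mod 16)
12^13 = 12^1 × 12^4 × 12^8 ≡ 0 (mod 16)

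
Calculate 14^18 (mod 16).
0

Repeated squaring. Binary of 18 = 10010.
14^1 ≡ 14 (mod 16); 14^2 ≡ 4 (mod 16); 14^4 ≡ 0 (mod 16); 14^8 ≡ 0 (mod 16); 14^16 ≡ 0 (mod 16)
14^18 = 14^2 × 14^16 ≡ 0 (mod 16)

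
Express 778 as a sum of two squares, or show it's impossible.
7² + 27² (a=7, b=27)

Factorization: 778 = 2 × 389
By Fermat: n is sum of two squares iff every prime p ≡ 3 (mod 4) appears to even power.
All primes ≡ 3 (mod 4) appear to even power.
Search a = 0, 1, 2, … for 778 - a² a perfect square: first hit at a = 7: 778 - 49 = 729 = 27².
778 = 7² + 27² = 49 + 729 ✓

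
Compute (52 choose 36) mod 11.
4

Using Lucas' theorem:
Write n=52 and k=36 in base 11:
n in base 11: [4, 8]
k in base 11: [3, 3]
C(52,36) mod 11 = ∏ C(n_i, k_i) mod 11
Digit binomials (mod 11): C(4,3) = 4; C(8,3) = 56 ≡ 1
Product: 4 × 1 = 4 ≡ 4 (mod 11)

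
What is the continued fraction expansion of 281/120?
[2; 2, 1, 12, 1, 2]

Euclidean algorithm steps:
281 = 2 × 120 + 41
120 = 2 × 41 + 38
41 = 1 × 38 + 3
38 = 12 × 3 + 2
3 = 1 × 2 + 1
2 = 2 × 1 + 0
Continued fraction: [2; 2, 1, 12, 1, 2]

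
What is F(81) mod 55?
1

Matrix identity: Q^n = [[F_(n+1), F_n], [F_n, F_(n-1)]] with Q = [[1,1],[1,0]].
n = 81 = 1010001₂. Square-and-multiply, entries mod 55:
Q^1 = [[1,1],[1,0]]
Q^2 = (Q^1)² = [[2,1],[1,1]]
Q^5 = (Q^2)²·Q = [[8,5],[5,3]]
Q^10 = (Q^5)² = [[34,0],[0,34]]
Q^20 = (Q^10)² = [[1,0],[0,1]]
Q^40 = (Q^20)² = [[1,0],[0,1]]
Q^81 = (Q^40)²·Q = [[1,1],[1,0]]
F_81 mod 55 = Q^81[0][1] = 1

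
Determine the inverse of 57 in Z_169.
86

gcd(57, 169) = 1, so the inverse exists.
Extended Euclidean algorithm on (169, 57):
169 = 2 × 57 + 55  ⟹  55 = (1)·169 + (-2)·57
57 = 1 × 55 + 2  ⟹  2 = (-1)·169 + (3)·57
55 = 27 × 2 + 1  ⟹  1 = (28)·169 + (-83)·57
So (-83)·57 ≡ 1 (mod 169), i.e. 57^(-1) ≡ -83 ≡ 86 (mod 169).
Check: 57 × 86 = 4902 ≡ 1 (mod 169)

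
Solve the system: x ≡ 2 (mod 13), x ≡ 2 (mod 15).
2

Using Chinese Remainder Theorem:
M = 13 × 15 = 195
M1 = 15, M2 = 13
y1 = 15^(-1) mod 13 = 7
y2 = 13^(-1) mod 15 = 7
x = (2×15×7 + 2×13×7) mod 195 = 2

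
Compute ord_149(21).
148

149 is prime, so ord(21) divides φ(149) = 148.
Divisors of 148: 1, 2, 4, 37, 74, 148.
Repeated squaring: 21^1 ≡ 21, 21^2 ≡ 143, 21^4 ≡ 36, 21^8 ≡ 104, 21^16 ≡ 88, 21^32 ≡ 145, 21^64 ≡ 16, 21^128 ≡ 107 (mod 149).
Test 21^d mod 149 for each divisor d in increasing order:
21^1 ≡ 21
21^2 ≡ 143
21^4 ≡ 36
21^37 = 21^32·21^4·21^1 ≡ 105
21^74 = 21^64·21^8·21^2 ≡ 148
21^148 = 21^128·21^16·21^4 ≡ 1  ← first divisor giving 1
The order is 148.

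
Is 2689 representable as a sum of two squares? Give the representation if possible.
33² + 40² (a=33, b=40)

Factorization: 2689 = 2689
By Fermat: n is sum of two squares iff every prime p ≡ 3 (mod 4) appears to even power.
All primes ≡ 3 (mod 4) appear to even power.
Search a = 0, 1, 2, … for 2689 - a² a perfect square: first hit at a = 33: 2689 - 1089 = 1600 = 40².
2689 = 33² + 40² = 1089 + 1600 ✓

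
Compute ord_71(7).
70

71 is prime, so ord(7) divides φ(71) = 70.
Divisors of 70: 1, 2, 5, 7, 10, 14, 35, 70.
Repeated squaring: 7^1 ≡ 7, 7^2 ≡ 49, 7^4 ≡ 58, 7^8 ≡ 27, 7^16 ≡ 19, 7^32 ≡ 6, 7^64 ≡ 36 (mod 71).
Test 7^d mod 71 for each divisor d in increasing order:
7^1 ≡ 7
7^2 ≡ 49
7^5 = 7^4·7^1 ≡ 51
7^7 = 7^4·7^2·7^1 ≡ 14
7^10 = 7^8·7^2 ≡ 45
7^14 = 7^8·7^4·7^2 ≡ 54
7^35 = 7^32·7^2·7^1 ≡ 70
7^70 = 7^64·7^4·7^2 ≡ 1  ← first divisor giving 1
The order is 70.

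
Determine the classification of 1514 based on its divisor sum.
deficient

Proper divisors of 1514: sum = 1 + 2 + 757 = 760
Since 760 < 1514, 1514 is deficient.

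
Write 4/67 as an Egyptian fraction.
1/17 + 1/1139

Greedy algorithm:
4/67: ceiling(67/4) = 17, use 1/17
1/1139: ceiling(1139/1) = 1139, use 1/1139
Result: 4/67 = 1/17 + 1/1139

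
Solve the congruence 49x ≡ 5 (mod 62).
x ≡ 33 (mod 62)

gcd(49, 62) = 1, which divides 5, so solutions exist.
Find 49^(-1) mod 62 by the extended Euclidean algorithm:
62 = 1 × 49 + 13  ⟹  13 = (1)·62 + (-1)·49
49 = 3 × 13 + 10  ⟹  10 = (-3)·62 + (4)·49
13 = 1 × 10 + 3  ⟹  3 = (4)·62 + (-5)·49
10 = 3 × 3 + 1  ⟹  1 = (-15)·62 + (19)·49
So (19)·49 ≡ 1 (mod 62), i.e. 49^(-1) ≡ 19 (mod 62).
x ≡ 19 × 5 = 95 ≡ 33 (mod 62).
Check: 49 × 33 = 1617 ≡ 5 (mod 62).
Unique solution: x ≡ 33 (mod 62)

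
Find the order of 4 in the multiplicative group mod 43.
7

43 is prime, so ord(4) divides φ(43) = 42.
Divisors of 42: 1, 2, 3, 6, 7, 14, 21, 42.
Repeated squaring: 4^1 ≡ 4, 4^2 ≡ 16, 4^4 ≡ 41, 4^8 ≡ 4, 4^16 ≡ 16, 4^32 ≡ 41 (mod 43).
Test 4^d mod 43 for each divisor d in increasing order:
4^1 ≡ 4
4^2 ≡ 16
4^3 = 4^2·4^1 ≡ 21
4^6 = 4^4·4^2 ≡ 11
4^7 = 4^4·4^2·4^1 ≡ 1  ← first divisor giving 1
The order is 7.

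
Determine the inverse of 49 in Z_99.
97

gcd(49, 99) = 1, so the inverse exists.
Extended Euclidean algorithm on (99, 49):
99 = 2 × 49 + 1  ⟹  1 = (1)·99 + (-2)·49
So (-2)·49 ≡ 1 (mod 99), i.e. 49^(-1) ≡ -2 ≡ 97 (mod 99).
Check: 49 × 97 = 4753 ≡ 1 (mod 99)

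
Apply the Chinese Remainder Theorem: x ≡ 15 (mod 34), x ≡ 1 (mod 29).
117

Using Chinese Remainder Theorem:
M = 34 × 29 = 986
M1 = 29, M2 = 34
y1 = 29^(-1) mod 34 = 27
y2 = 34^(-1) mod 29 = 6
x = (15×29×27 + 1×34×6) mod 986 = 117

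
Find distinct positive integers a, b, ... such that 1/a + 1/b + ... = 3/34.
1/12 + 1/204

Greedy algorithm:
3/34: ceiling(34/3) = 12, use 1/12
1/204: ceiling(204/1) = 204, use 1/204
Result: 3/34 = 1/12 + 1/204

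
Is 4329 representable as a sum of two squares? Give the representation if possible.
27² + 60² (a=27, b=60)

Factorization: 4329 = 3^2 × 13 × 37
By Fermat: n is sum of two squares iff every prime p ≡ 3 (mod 4) appears to even power.
All primes ≡ 3 (mod 4) appear to even power.
Search a = 0, 1, 2, … for 4329 - a² a perfect square: first hit at a = 27: 4329 - 729 = 3600 = 60².
4329 = 27² + 60² = 729 + 3600 ✓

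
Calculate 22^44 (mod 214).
182

Repeated squaring. Binary of 44 = 101100.
22^1 ≡ 22 (mod 214); 22^2 ≡ 56 (mod 214); 22^4 ≡ 140 (mod 214); 22^8 ≡ 126 (mod 214); 22^16 ≡ 40 (mod 214); 22^32 ≡ 102 (mod 214)
22^44 = 22^4 × 22^8 × 22^32 ≡ 182 (mod 214)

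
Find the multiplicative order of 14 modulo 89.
88

89 is prime, so ord(14) divides φ(89) = 88.
Divisors of 88: 1, 2, 4, 8, 11, 22, 44, 88.
Repeated squaring: 14^1 ≡ 14, 14^2 ≡ 18, 14^4 ≡ 57, 14^8 ≡ 45, 14^16 ≡ 67, 14^32 ≡ 39, 14^64 ≡ 8 (mod 89).
Test 14^d mod 89 for each divisor d in increasing order:
14^1 ≡ 14
14^2 ≡ 18
14^4 ≡ 57
14^8 ≡ 45
14^11 = 14^8·14^2·14^1 ≡ 37
14^22 = 14^16·14^4·14^2 ≡ 34
14^44 = 14^32·14^8·14^4 ≡ 88
14^88 = 14^64·14^16·14^8 ≡ 1  ← first divisor giving 1
The order is 88.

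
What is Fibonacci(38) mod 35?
29

Matrix identity: Q^n = [[F_(n+1), F_n], [F_n, F_(n-1)]] with Q = [[1,1],[1,0]].
n = 38 = 100110₂. Square-and-multiply, entries mod 35:
Q^1 = [[1,1],[1,0]]
Q^2 = (Q^1)² = [[2,1],[1,1]]
Q^4 = (Q^2)² = [[5,3],[3,2]]
Q^9 = (Q^4)²·Q = [[20,34],[34,21]]
Q^19 = (Q^9)²·Q = [[10,16],[16,29]]
Q^38 = (Q^19)² = [[6,29],[29,12]]
F_38 mod 35 = Q^38[0][1] = 29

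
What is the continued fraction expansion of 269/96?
[2; 1, 4, 19]

Euclidean algorithm steps:
269 = 2 × 96 + 77
96 = 1 × 77 + 19
77 = 4 × 19 + 1
19 = 19 × 1 + 0
Continued fraction: [2; 1, 4, 19]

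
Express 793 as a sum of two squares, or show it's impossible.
3² + 28² (a=3, b=28)

Factorization: 793 = 13 × 61
By Fermat: n is sum of two squares iff every prime p ≡ 3 (mod 4) appears to even power.
All primes ≡ 3 (mod 4) appear to even power.
Search a = 0, 1, 2, … for 793 - a² a perfect square: first hit at a = 3: 793 - 9 = 784 = 28².
793 = 3² + 28² = 9 + 784 ✓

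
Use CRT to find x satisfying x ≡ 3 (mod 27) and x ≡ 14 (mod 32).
462

Using Chinese Remainder Theorem:
M = 27 × 32 = 864
M1 = 32, M2 = 27
y1 = 32^(-1) mod 27 = 11
y2 = 27^(-1) mod 32 = 19
x = (3×32×11 + 14×27×19) mod 864 = 462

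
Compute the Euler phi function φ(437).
396

437 = 19 × 23
φ(n) = n × ∏(1 - 1/p) for each prime p dividing n
φ(437) = 437 × (1 - 1/19) × (1 - 1/23) = 396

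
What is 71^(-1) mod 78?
11

gcd(71, 78) = 1, so the inverse exists.
Extended Euclidean algorithm on (78, 71):
78 = 1 × 71 + 7  ⟹  7 = (1)·78 + (-1)·71
71 = 10 × 7 + 1  ⟹  1 = (-10)·78 + (11)·71
So (11)·71 ≡ 1 (mod 78), i.e. 71^(-1) ≡ 11 (mod 78).
Check: 71 × 11 = 781 ≡ 1 (mod 78)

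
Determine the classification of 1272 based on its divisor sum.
abundant

Proper divisors of 1272: sum = 1 + 2 + 3 + 4 + 6 + 8 + 12 + 24 + 53 + 106 + 159 + 212 + 318 + 424 + 636 = 1968
Since 1968 > 1272, 1272 is abundant.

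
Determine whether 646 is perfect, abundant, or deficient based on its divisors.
deficient

Proper divisors of 646: sum = 1 + 2 + 17 + 19 + 34 + 38 + 323 = 434
Since 434 < 646, 646 is deficient.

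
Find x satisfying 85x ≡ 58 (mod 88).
x ≡ 10 (mod 88)

gcd(85, 88) = 1, which divides 58, so solutions exist.
Find 85^(-1) mod 88 by the extended Euclidean algorithm:
88 = 1 × 85 + 3  ⟹  3 = (1)·88 + (-1)·85
85 = 28 × 3 + 1  ⟹  1 = (-28)·88 + (29)·85
So (29)·85 ≡ 1 (mod 88), i.e. 85^(-1) ≡ 29 (mod 88).
x ≡ 29 × 58 = 1682 ≡ 10 (mod 88).
Check: 85 × 10 = 850 ≡ 58 (mod 88).
Unique solution: x ≡ 10 (mod 88)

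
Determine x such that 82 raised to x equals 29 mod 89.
23

Baby-step giant-step with step n = ⌈√89⌉ = 10.
Baby steps 82^j mod 89 (j:value) for j=0..9: 0:1, 1:82, 2:49, 3:13, 4:87, 5:14, 6:80, 7:63, 8:4, 9:61.
Giant-step multiplier: 82^(-10) ≡ 82^(88-10) = 82^78 ≡ 5 (mod 89).
Giant steps γ_i = 29·5^i mod 89: γ_0=29, γ_1=56, γ_2=13 (in table at j=3).
x = i·n + j = 2·10 + 3 = 23.
Check: 82^23 ≡ 29 (mod 89).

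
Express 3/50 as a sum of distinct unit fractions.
1/17 + 1/850

Greedy algorithm:
3/50: ceiling(50/3) = 17, use 1/17
1/850: ceiling(850/1) = 850, use 1/850
Result: 3/50 = 1/17 + 1/850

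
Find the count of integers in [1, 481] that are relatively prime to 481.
432

481 = 13 × 37
φ(n) = n × ∏(1 - 1/p) for each prime p dividing n
φ(481) = 481 × (1 - 1/13) × (1 - 1/37) = 432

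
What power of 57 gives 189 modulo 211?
44

Baby-step giant-step with step n = ⌈√211⌉ = 15.
Baby steps 57^j mod 211 (j:value) for j=0..14: 0:1, 1:57, 2:84, 3:146, 4:93, 5:26, 6:5, 7:74, 8:209, 9:97, 10:43, 11:130, 12:25, 13:159, 14:201.
Giant-step multiplier: 57^(-15) ≡ 57^(210-15) = 57^195 ≡ 67 (mod 211).
Giant steps γ_i = 189·67^i mod 211: γ_0=189, γ_1=3, γ_2=201 (in table at j=14).
x = i·n + j = 2·15 + 14 = 44.
Check: 57^44 ≡ 189 (mod 211).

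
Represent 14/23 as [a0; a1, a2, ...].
[0; 1, 1, 1, 1, 4]

Euclidean algorithm steps:
14 = 0 × 23 + 14
23 = 1 × 14 + 9
14 = 1 × 9 + 5
9 = 1 × 5 + 4
5 = 1 × 4 + 1
4 = 4 × 1 + 0
Continued fraction: [0; 1, 1, 1, 1, 4]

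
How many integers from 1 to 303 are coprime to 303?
200

303 = 3 × 101
φ(n) = n × ∏(1 - 1/p) for each prime p dividing n
φ(303) = 303 × (1 - 1/3) × (1 - 1/101) = 200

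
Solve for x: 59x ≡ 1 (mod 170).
49

gcd(59, 170) = 1, so the inverse exists.
Extended Euclidean algorithm on (170, 59):
170 = 2 × 59 + 52  ⟹  52 = (1)·170 + (-2)·59
59 = 1 × 52 + 7  ⟹  7 = (-1)·170 + (3)·59
52 = 7 × 7 + 3  ⟹  3 = (8)·170 + (-23)·59
7 = 2 × 3 + 1  ⟹  1 = (-17)·170 + (49)·59
So (49)·59 ≡ 1 (mod 170), i.e. 59^(-1) ≡ 49 (mod 170).
Check: 59 × 49 = 2891 ≡ 1 (mod 170)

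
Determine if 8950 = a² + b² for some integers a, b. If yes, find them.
Not possible

Factorization: 8950 = 2 × 5^2 × 179
By Fermat: n is sum of two squares iff every prime p ≡ 3 (mod 4) appears to even power.
Prime(s) ≡ 3 (mod 4) with odd exponent: [(179, 1)]
Therefore 8950 cannot be expressed as a² + b².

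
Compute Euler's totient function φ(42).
12

42 = 2 × 3 × 7
φ(n) = n × ∏(1 - 1/p) for each prime p dividing n
φ(42) = 42 × (1 - 1/2) × (1 - 1/3) × (1 - 1/7) = 12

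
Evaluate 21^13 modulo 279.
270

Repeated squaring. Binary of 13 = 1101.
21^1 ≡ 21 (mod 279); 21^2 ≡ 162 (mod 279); 21^4 ≡ 18 (mod 279); 21^8 ≡ 45 (mod 279)
21^13 = 21^1 × 21^4 × 21^8 ≡ 270 (mod 279)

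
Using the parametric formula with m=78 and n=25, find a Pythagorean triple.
(5459, 3900, 6709)

Euclid's formula: a = m² - n², b = 2mn, c = m² + n²
m = 78, n = 25
a = 78² - 25² = 6084 - 625 = 5459
b = 2 × 78 × 25 = 3900
c = 78² + 25² = 6084 + 625 = 6709
Verification: 5459² + 3900² = 29800681 + 15210000 = 45010681 = 6709² ✓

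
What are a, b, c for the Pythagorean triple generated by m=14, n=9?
(115, 252, 277)

Euclid's formula: a = m² - n², b = 2mn, c = m² + n²
m = 14, n = 9
a = 14² - 9² = 196 - 81 = 115
b = 2 × 14 × 9 = 252
c = 14² + 9² = 196 + 81 = 277
Verification: 115² + 252² = 13225 + 63504 = 76729 = 277² ✓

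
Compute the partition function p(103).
271248950

p(n) counts ways to write n as a sum of positive integers (order ignored).
Euler's pentagonal recurrence: p(k) = p(k-1) + p(k-2) - p(k-5) - p(k-7) + p(k-12) + p(k-15) - ... (offsets j(3j∓1)/2, signs ++--, p(0)=1, p(<0)=0).
DP table for k = 0..102: p(0)=1, p(1)=1, p(2)=2, p(3)=3, p(4)=5, p(5)=7, p(6)=11, p(7)=15, p(8)=22, p(9)=30, p(10)=42, p(11)=56, p(12)=77, p(13)=101, p(14)=135, p(15)=176, p(16)=231, p(17)=297, p(18)=385, p(19)=490, p(20)=627, p(21)=792, p(22)=1002, p(23)=1255, p(24)=1575, p(25)=1958, p(26)=2436, p(27)=3010, p(28)=3718, p(29)=4565, p(30)=5604, p(31)=6842, p(32)=8349, p(33)=10143, p(34)=12310, p(35)=14883, p(36)=17977, p(37)=21637, p(38)=26015, p(39)=31185, p(40)=37338, p(41)=44583, p(42)=53174, p(43)=63261, p(44)=75175, p(45)=89134, p(46)=105558, p(47)=124754, p(48)=147273, p(49)=173525, p(50)=204226, p(51)=239943, p(52)=281589, p(53)=329931, p(54)=386155, p(55)=451276, p(56)=526823, p(57)=614154, p(58)=715220, p(59)=831820, p(60)=966467, p(61)=1121505, p(62)=1300156, p(63)=1505499, p(64)=1741630, p(65)=2012558, p(66)=2323520, p(67)=2679689, p(68)=3087735, p(69)=3554345, p(70)=4087968, p(71)=4697205, p(72)=5392783, p(73)=6185689, p(74)=7089500, p(75)=8118264, p(76)=9289091, p(77)=10619863, p(78)=12132164, p(79)=13848650, p(80)=15796476, p(81)=18004327, p(82)=20506255, p(83)=23338469, p(84)=26543660, p(85)=30167357, p(86)=34262962, p(87)=38887673, p(88)=44108109, p(89)=49995925, p(90)=56634173, p(91)=64112359, p(92)=72533807, p(93)=82010177, p(94)=92669720, p(95)=104651419, p(96)=118114304, p(97)=133230930, p(98)=150198136, p(99)=169229875, p(100)=190569292, p(101)=214481126, p(102)=241265379.
Final step: p(103) = p(102) + p(101) - p(98) - p(96) + p(91) + p(88) - p(81) - p(77) + p(68) + p(63) - p(52) - p(46) + p(33) + p(26) - p(11) - p(3)
= 241265379 + 214481126 - 150198136 - 118114304 + 64112359 + 44108109 - 18004327 - 10619863 + 3087735 + 1505499 - 281589 - 105558 + 10143 + 2436 - 56 - 3
= 271248950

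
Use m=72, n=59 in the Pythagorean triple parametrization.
(1703, 8496, 8665)

Euclid's formula: a = m² - n², b = 2mn, c = m² + n²
m = 72, n = 59
a = 72² - 59² = 5184 - 3481 = 1703
b = 2 × 72 × 59 = 8496
c = 72² + 59² = 5184 + 3481 = 8665
Verification: 1703² + 8496² = 2900209 + 72182016 = 75082225 = 8665² ✓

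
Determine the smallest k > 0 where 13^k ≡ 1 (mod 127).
63

127 is prime, so ord(13) divides φ(127) = 126.
Divisors of 126: 1, 2, 3, 6, 7, 9, 14, 18, 21, 42, 63, 126.
Repeated squaring: 13^1 ≡ 13, 13^2 ≡ 42, 13^4 ≡ 113, 13^8 ≡ 69, 13^16 ≡ 62, 13^32 ≡ 34, 13^64 ≡ 13 (mod 127).
Test 13^d mod 127 for each divisor d in increasing order:
13^1 ≡ 13
13^2 ≡ 42
13^3 = 13^2·13^1 ≡ 38
13^6 = 13^4·13^2 ≡ 47
13^7 = 13^4·13^2·13^1 ≡ 103
13^9 = 13^8·13^1 ≡ 8
13^14 = 13^8·13^4·13^2 ≡ 68
13^18 = 13^16·13^2 ≡ 64
13^21 = 13^16·13^4·13^1 ≡ 19
13^42 = 13^32·13^8·13^2 ≡ 107
13^63 = 13^32·13^16·13^8·13^4·13^2·13^1 ≡ 1  ← first divisor giving 1
The order is 63.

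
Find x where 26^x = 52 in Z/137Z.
79

Baby-step giant-step with step n = ⌈√137⌉ = 12.
Baby steps 26^j mod 137 (j:value) for j=0..11: 0:1, 1:26, 2:128, 3:40, 4:81, 5:51, 6:93, 7:89, 8:122, 9:21, 10:135, 11:85.
Giant-step multiplier: 26^(-12) ≡ 26^(136-12) = 26^124 ≡ 99 (mod 137).
Giant steps γ_i = 52·99^i mod 137: γ_0=52, γ_1=79, γ_2=12, γ_3=92, γ_4=66, γ_5=95, γ_6=89 (in table at j=7).
x = i·n + j = 6·12 + 7 = 79.
Check: 26^79 ≡ 52 (mod 137).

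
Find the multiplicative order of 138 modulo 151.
75

151 is prime, so ord(138) divides φ(151) = 150.
Divisors of 150: 1, 2, 3, 5, 6, 10, 15, 25, 30, 50, 75, 150.
Repeated squaring: 138^1 ≡ 138, 138^2 ≡ 18, 138^4 ≡ 22, 138^8 ≡ 31, 138^16 ≡ 55, 138^32 ≡ 5, 138^64 ≡ 25, 138^128 ≡ 21 (mod 151).
Test 138^d mod 151 for each divisor d in increasing order:
138^1 ≡ 138
138^2 ≡ 18
138^3 = 138^2·138^1 ≡ 68
138^5 = 138^4·138^1 ≡ 16
138^6 = 138^4·138^2 ≡ 94
138^10 = 138^8·138^2 ≡ 105
138^15 = 138^8·138^4·138^2·138^1 ≡ 19
138^25 = 138^16·138^8·138^1 ≡ 32
138^30 = 138^16·138^8·138^4·138^2 ≡ 59
138^50 = 138^32·138^16·138^2 ≡ 118
138^75 = 138^64·138^8·138^2·138^1 ≡ 1  ← first divisor giving 1
The order is 75.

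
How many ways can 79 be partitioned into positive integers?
13848650

p(n) counts ways to write n as a sum of positive integers (order ignored).
Euler's pentagonal recurrence: p(k) = p(k-1) + p(k-2) - p(k-5) - p(k-7) + p(k-12) + p(k-15) - ... (offsets j(3j∓1)/2, signs ++--, p(0)=1, p(<0)=0).
DP table for k = 0..78: p(0)=1, p(1)=1, p(2)=2, p(3)=3, p(4)=5, p(5)=7, p(6)=11, p(7)=15, p(8)=22, p(9)=30, p(10)=42, p(11)=56, p(12)=77, p(13)=101, p(14)=135, p(15)=176, p(16)=231, p(17)=297, p(18)=385, p(19)=490, p(20)=627, p(21)=792, p(22)=1002, p(23)=1255, p(24)=1575, p(25)=1958, p(26)=2436, p(27)=3010, p(28)=3718, p(29)=4565, p(30)=5604, p(31)=6842, p(32)=8349, p(33)=10143, p(34)=12310, p(35)=14883, p(36)=17977, p(37)=21637, p(38)=26015, p(39)=31185, p(40)=37338, p(41)=44583, p(42)=53174, p(43)=63261, p(44)=75175, p(45)=89134, p(46)=105558, p(47)=124754, p(48)=147273, p(49)=173525, p(50)=204226, p(51)=239943, p(52)=281589, p(53)=329931, p(54)=386155, p(55)=451276, p(56)=526823, p(57)=614154, p(58)=715220, p(59)=831820, p(60)=966467, p(61)=1121505, p(62)=1300156, p(63)=1505499, p(64)=1741630, p(65)=2012558, p(66)=2323520, p(67)=2679689, p(68)=3087735, p(69)=3554345, p(70)=4087968, p(71)=4697205, p(72)=5392783, p(73)=6185689, p(74)=7089500, p(75)=8118264, p(76)=9289091, p(77)=10619863, p(78)=12132164.
Final step: p(79) = p(78) + p(77) - p(74) - p(72) + p(67) + p(64) - p(57) - p(53) + p(44) + p(39) - p(28) - p(22) + p(9) + p(2)
= 12132164 + 10619863 - 7089500 - 5392783 + 2679689 + 1741630 - 614154 - 329931 + 75175 + 31185 - 3718 - 1002 + 30 + 2
= 13848650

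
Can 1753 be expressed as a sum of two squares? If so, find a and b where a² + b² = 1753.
27² + 32² (a=27, b=32)

Factorization: 1753 = 1753
By Fermat: n is sum of two squares iff every prime p ≡ 3 (mod 4) appears to even power.
All primes ≡ 3 (mod 4) appear to even power.
Search a = 0, 1, 2, … for 1753 - a² a perfect square: first hit at a = 27: 1753 - 729 = 1024 = 32².
1753 = 27² + 32² = 729 + 1024 ✓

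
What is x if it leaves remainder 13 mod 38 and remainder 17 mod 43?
963

Using Chinese Remainder Theorem:
M = 38 × 43 = 1634
M1 = 43, M2 = 38
y1 = 43^(-1) mod 38 = 23
y2 = 38^(-1) mod 43 = 17
x = (13×43×23 + 17×38×17) mod 1634 = 963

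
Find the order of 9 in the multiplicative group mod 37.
9

37 is prime, so ord(9) divides φ(37) = 36.
Divisors of 36: 1, 2, 3, 4, 6, 9, 12, 18, 36.
Repeated squaring: 9^1 ≡ 9, 9^2 ≡ 7, 9^4 ≡ 12, 9^8 ≡ 33, 9^16 ≡ 16, 9^32 ≡ 34 (mod 37).
Test 9^d mod 37 for each divisor d in increasing order:
9^1 ≡ 9
9^2 ≡ 7
9^3 = 9^2·9^1 ≡ 26
9^4 ≡ 12
9^6 = 9^4·9^2 ≡ 10
9^9 = 9^8·9^1 ≡ 1  ← first divisor giving 1
The order is 9.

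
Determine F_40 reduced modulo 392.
203

Matrix identity: Q^n = [[F_(n+1), F_n], [F_n, F_(n-1)]] with Q = [[1,1],[1,0]].
n = 40 = 101000₂. Square-and-multiply, entries mod 392:
Q^1 = [[1,1],[1,0]]
Q^2 = (Q^1)² = [[2,1],[1,1]]
Q^5 = (Q^2)²·Q = [[8,5],[5,3]]
Q^10 = (Q^5)² = [[89,55],[55,34]]
Q^20 = (Q^10)² = [[362,101],[101,261]]
Q^40 = (Q^20)² = [[125,203],[203,314]]
F_40 mod 392 = Q^40[0][1] = 203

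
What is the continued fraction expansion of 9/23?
[0; 2, 1, 1, 4]

Euclidean algorithm steps:
9 = 0 × 23 + 9
23 = 2 × 9 + 5
9 = 1 × 5 + 4
5 = 1 × 4 + 1
4 = 4 × 1 + 0
Continued fraction: [0; 2, 1, 1, 4]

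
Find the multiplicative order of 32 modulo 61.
12

61 is prime, so ord(32) divides φ(61) = 60.
Divisors of 60: 1, 2, 3, 4, 5, 6, 10, 12, 15, 20, 30, 60.
Repeated squaring: 32^1 ≡ 32, 32^2 ≡ 48, 32^4 ≡ 47, 32^8 ≡ 13, 32^16 ≡ 47, 32^32 ≡ 13 (mod 61).
Test 32^d mod 61 for each divisor d in increasing order:
32^1 ≡ 32
32^2 ≡ 48
32^3 = 32^2·32^1 ≡ 11
32^4 ≡ 47
32^5 = 32^4·32^1 ≡ 40
32^6 = 32^4·32^2 ≡ 60
32^10 = 32^8·32^2 ≡ 14
32^12 = 32^8·32^4 ≡ 1  ← first divisor giving 1
The order is 12.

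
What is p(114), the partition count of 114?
952050665

p(n) counts ways to write n as a sum of positive integers (order ignored).
Euler's pentagonal recurrence: p(k) = p(k-1) + p(k-2) - p(k-5) - p(k-7) + p(k-12) + p(k-15) - ... (offsets j(3j∓1)/2, signs ++--, p(0)=1, p(<0)=0).
DP table for k = 0..113: p(0)=1, p(1)=1, p(2)=2, p(3)=3, p(4)=5, p(5)=7, p(6)=11, p(7)=15, p(8)=22, p(9)=30, p(10)=42, p(11)=56, p(12)=77, p(13)=101, p(14)=135, p(15)=176, p(16)=231, p(17)=297, p(18)=385, p(19)=490, p(20)=627, p(21)=792, p(22)=1002, p(23)=1255, p(24)=1575, p(25)=1958, p(26)=2436, p(27)=3010, p(28)=3718, p(29)=4565, p(30)=5604, p(31)=6842, p(32)=8349, p(33)=10143, p(34)=12310, p(35)=14883, p(36)=17977, p(37)=21637, p(38)=26015, p(39)=31185, p(40)=37338, p(41)=44583, p(42)=53174, p(43)=63261, p(44)=75175, p(45)=89134, p(46)=105558, p(47)=124754, p(48)=147273, p(49)=173525, p(50)=204226, p(51)=239943, p(52)=281589, p(53)=329931, p(54)=386155, p(55)=451276, p(56)=526823, p(57)=614154, p(58)=715220, p(59)=831820, p(60)=966467, p(61)=1121505, p(62)=1300156, p(63)=1505499, p(64)=1741630, p(65)=2012558, p(66)=2323520, p(67)=2679689, p(68)=3087735, p(69)=3554345, p(70)=4087968, p(71)=4697205, p(72)=5392783, p(73)=6185689, p(74)=7089500, p(75)=8118264, p(76)=9289091, p(77)=10619863, p(78)=12132164, p(79)=13848650, p(80)=15796476, p(81)=18004327, p(82)=20506255, p(83)=23338469, p(84)=26543660, p(85)=30167357, p(86)=34262962, p(87)=38887673, p(88)=44108109, p(89)=49995925, p(90)=56634173, p(91)=64112359, p(92)=72533807, p(93)=82010177, p(94)=92669720, p(95)=104651419, p(96)=118114304, p(97)=133230930, p(98)=150198136, p(99)=169229875, p(100)=190569292, p(101)=214481126, p(102)=241265379, p(103)=271248950, p(104)=304801365, p(105)=342325709, p(106)=384276336, p(107)=431149389, p(108)=483502844, p(109)=541946240, p(110)=607163746, p(111)=679903203, p(112)=761002156, p(113)=851376628.
Final step: p(114) = p(113) + p(112) - p(109) - p(107) + p(102) + p(99) - p(92) - p(88) + p(79) + p(74) - p(63) - p(57) + p(44) + p(37) - p(22) - p(14)
= 851376628 + 761002156 - 541946240 - 431149389 + 241265379 + 169229875 - 72533807 - 44108109 + 13848650 + 7089500 - 1505499 - 614154 + 75175 + 21637 - 1002 - 135
= 952050665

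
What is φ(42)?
12

42 = 2 × 3 × 7
φ(n) = n × ∏(1 - 1/p) for each prime p dividing n
φ(42) = 42 × (1 - 1/2) × (1 - 1/3) × (1 - 1/7) = 12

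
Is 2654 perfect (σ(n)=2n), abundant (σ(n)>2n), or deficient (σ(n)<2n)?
deficient

Proper divisors of 2654: sum = 1 + 2 + 1327 = 1330
Since 1330 < 2654, 2654 is deficient.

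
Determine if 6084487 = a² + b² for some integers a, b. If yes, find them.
Not possible

Factorization: 6084487 = 17 × 71^3
By Fermat: n is sum of two squares iff every prime p ≡ 3 (mod 4) appears to even power.
Prime(s) ≡ 3 (mod 4) with odd exponent: [(71, 3)]
Therefore 6084487 cannot be expressed as a² + b².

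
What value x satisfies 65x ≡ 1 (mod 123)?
53

gcd(65, 123) = 1, so the inverse exists.
Extended Euclidean algorithm on (123, 65):
123 = 1 × 65 + 58  ⟹  58 = (1)·123 + (-1)·65
65 = 1 × 58 + 7  ⟹  7 = (-1)·123 + (2)·65
58 = 8 × 7 + 2  ⟹  2 = (9)·123 + (-17)·65
7 = 3 × 2 + 1  ⟹  1 = (-28)·123 + (53)·65
So (53)·65 ≡ 1 (mod 123), i.e. 65^(-1) ≡ 53 (mod 123).
Check: 65 × 53 = 3445 ≡ 1 (mod 123)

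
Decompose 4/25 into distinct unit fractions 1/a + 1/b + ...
1/7 + 1/59 + 1/5163 + 1/53307975

Greedy algorithm:
4/25: ceiling(25/4) = 7, use 1/7
3/175: ceiling(175/3) = 59, use 1/59
2/10325: ceiling(10325/2) = 5163, use 1/5163
1/53307975: ceiling(53307975/1) = 53307975, use 1/53307975
Result: 4/25 = 1/7 + 1/59 + 1/5163 + 1/53307975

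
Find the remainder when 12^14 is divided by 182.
144

Repeated squaring. Binary of 14 = 1110.
12^1 ≡ 12 (mod 182); 12^2 ≡ 144 (mod 182); 12^4 ≡ 170 (mod 182); 12^8 ≡ 144 (mod 182)
12^14 = 12^2 × 12^4 × 12^8 ≡ 144 (mod 182)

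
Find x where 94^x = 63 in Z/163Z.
43

Baby-step giant-step with step n = ⌈√163⌉ = 13.
Baby steps 94^j mod 163 (j:value) for j=0..12: 0:1, 1:94, 2:34, 3:99, 4:15, 5:106, 6:21, 7:18, 8:62, 9:123, 10:152, 11:107, 12:115.
Giant-step multiplier: 94^(-13) ≡ 94^(162-13) = 94^149 ≡ 116 (mod 163).
Giant steps γ_i = 63·116^i mod 163: γ_0=63, γ_1=136, γ_2=128, γ_3=15 (in table at j=4).
x = i·n + j = 3·13 + 4 = 43.
Check: 94^43 ≡ 63 (mod 163).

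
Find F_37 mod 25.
17

Matrix identity: Q^n = [[F_(n+1), F_n], [F_n, F_(n-1)]] with Q = [[1,1],[1,0]].
n = 37 = 100101₂. Square-and-multiply, entries mod 25:
Q^1 = [[1,1],[1,0]]
Q^2 = (Q^1)² = [[2,1],[1,1]]
Q^4 = (Q^2)² = [[5,3],[3,2]]
Q^9 = (Q^4)²·Q = [[5,9],[9,21]]
Q^18 = (Q^9)² = [[6,9],[9,22]]
Q^37 = (Q^18)²·Q = [[19,17],[17,2]]
F_37 mod 25 = Q^37[0][1] = 17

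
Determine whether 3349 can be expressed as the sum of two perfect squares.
10² + 57² (a=10, b=57)

Factorization: 3349 = 17 × 197
By Fermat: n is sum of two squares iff every prime p ≡ 3 (mod 4) appears to even power.
All primes ≡ 3 (mod 4) appear to even power.
Search a = 0, 1, 2, … for 3349 - a² a perfect square: first hit at a = 10: 3349 - 100 = 3249 = 57².
3349 = 10² + 57² = 100 + 3249 ✓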